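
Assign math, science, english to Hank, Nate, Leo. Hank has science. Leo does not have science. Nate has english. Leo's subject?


From clues:
  Hank → science
  Nate → english
By elimination, Leo gets the remaining.

math


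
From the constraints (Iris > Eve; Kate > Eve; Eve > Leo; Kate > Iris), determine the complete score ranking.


Constraints: Iris > Eve; Kate > Eve; Eve > Leo; Kate > Iris
Method: at each step, the next-highest is the one remaining person who never appears on the smaller side of a constraint between remaining people.
  Step 1: remaining {Kate, Eve, Iris, Leo}; on the smaller side: {Eve, Iris, Leo} → Kate is next (Kate > Eve; Kate > Iris).
  Step 2: remaining {Eve, Iris, Leo}; on the smaller side: {Eve, Leo} → Iris is next (Iris > Eve).
  Step 3: remaining {Eve, Leo}; on the smaller side: {Leo} → Eve is next (Eve > Leo).
  Step 4: only Leo remains → lowest.
Final ranking (highest to lowest):

Kate > Iris > Eve > Leo


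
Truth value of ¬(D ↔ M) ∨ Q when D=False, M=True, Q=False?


D = False, M = True, Q = False
Expression: ¬(D ↔ M) ∨ Q
Step 1: D ↔ M = (False iff True) = False
Step 2: ¬(D ↔ M) = NOT False = True
Step 3: (True) ∨ Q = True OR False = True

True


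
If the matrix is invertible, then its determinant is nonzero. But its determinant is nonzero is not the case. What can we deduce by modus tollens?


Modus tollens: P → Q, ¬Q ⊢ ¬P
P: the matrix is invertible
Q: its determinant is nonzero
We have P → Q and Q is false.
By modus tollens, P must be false.

It is not the case that the matrix is invertible


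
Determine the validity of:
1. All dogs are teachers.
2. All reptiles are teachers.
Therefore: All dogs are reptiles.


Premise 1: All dogs are teachers.
Premise 2: All reptiles are teachers.
Conclusion: All dogs are reptiles.
Fallacy: undistributed middle. teachers is predicate in both.
Counterexample: dogs and reptiles could be disjoint subsets of teachers.

Invalid


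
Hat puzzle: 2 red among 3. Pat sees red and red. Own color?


Total red = 2, seen red = 2
Own red = 2 - 2 = 0
Pat's hat is blue.

blue


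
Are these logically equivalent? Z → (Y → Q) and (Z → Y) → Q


Expression 1: Z → (Y → Q)
Expression 2: (Z → Y) → Q
Truth table (Z Y Q | Expr1 Expr2):
  T T T |   T     T
  T T F |   F     F
  T F T |   T     T
  T F F |   T     T
  F T T |   T     T
  F T F |   T     F   ← differ
  F F T |   T     T
  F F F |   T     F   ← differ
Counterexample: Z=F, Y=T, Q=F gives Expr1 = T but Expr2 = F, so the expressions are NOT logically equivalent.

No


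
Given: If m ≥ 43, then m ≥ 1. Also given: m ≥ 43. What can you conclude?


Modus ponens: P → Q, P ⊢ Q
P: m ≥ 43
Q: m ≥ 1
We have P → Q and P is true.
By modus ponens, Q must be true.

m ≥ 1


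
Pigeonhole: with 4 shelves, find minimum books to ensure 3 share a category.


Pigeonhole: to guarantee k in one of n categories, need (k-1)×n + 1.
k = 3, n = 4
Minimum = (3-1) × 4 + 1 = 2 × 4 + 1

9


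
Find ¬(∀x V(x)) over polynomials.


Original: ∀x V(x)
Rule: ¬∀→∃, ¬∃→∀, negate predicate.
Negation: ∃x ¬V(x)

∃x ¬V(x)


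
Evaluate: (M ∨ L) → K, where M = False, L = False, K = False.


M = False, L = False, K = False
Step 1: M ∨ L = False OR False = False
Step 2: (False) → K: false only when antecedent=True and K=False.
Result: True

True


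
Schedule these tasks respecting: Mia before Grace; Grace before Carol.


Constraints: Mia before Grace; Grace before Carol
Method: repeatedly schedule the remaining task that has no remaining task required before it.
  Step 1: remaining {Grace, Mia, Carol}; every task except Mia still has a predecessor pending → schedule Mia.
  Step 2: remaining {Grace, Carol}; every task except Grace still has a predecessor pending → schedule Grace.
  Step 3: only Carol remains → schedule Carol.
Resulting order:

Mia → Grace → Carol


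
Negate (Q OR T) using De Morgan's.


De Morgan's law: ¬(P ∨ Q) ≡ ¬P ∧ ¬Q
¬(Q ∨ T) = ¬Q ∧ ¬T

¬Q ∧ ¬T


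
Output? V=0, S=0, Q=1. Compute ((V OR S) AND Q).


V OR S = 0|0 = 0
0 AND 1 = 0

0


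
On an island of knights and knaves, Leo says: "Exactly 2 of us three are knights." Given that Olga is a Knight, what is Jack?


Leo claims exactly 2 knights among Leo, Olga, Jack.
Given: Olga is a Knight.

Case 1: Leo is a Knight (tells truth)
  Then exactly 2 of the three are knights.
  Counting Leo, Olga: 2 knight(s) so far. Need 0 more → Jack = Knave.
Case 2: Leo is a Knave (lies)
  Then the count is NOT 2.
  If Jack = Knight, count = 2 = 2 → claim would be true, contradicts lie.
  If Jack = Knave, count = 1 ≠ 2 → lie confirmed ✓

Jack is a Knave.

Knave


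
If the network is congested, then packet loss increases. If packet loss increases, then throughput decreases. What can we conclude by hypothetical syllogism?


Hypothetical syllogism: P → Q, Q → R ⊢ P → R
Premise 1: the network is congested → packet loss increases
Premise 2: packet loss increases → throughput decreases
Chain the implications: the middle term (packet loss increases) links the two.
Conclusion: If the network is congested, then throughput decreases.

If the network is congested, then throughput decreases.


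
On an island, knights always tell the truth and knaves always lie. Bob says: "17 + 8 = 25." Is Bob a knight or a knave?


Statement: "17 + 8 = 25."
Actual: 17 + 8 = 25
Claimed: 25
Statement is TRUE → Bob tells the truth → Knight

Knight


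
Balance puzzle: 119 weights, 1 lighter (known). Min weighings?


Each weighing has 3 outcomes (left heavy / balance / right heavy), so k weighings distinguish at most 3^k cases; splitting into three near-equal groups achieves this.
Need 3^k ≥ 119: 3^4 = 81 < 119 ≤ 3^5 = 243
k = ⌈log₃(119)⌉ = 5

5


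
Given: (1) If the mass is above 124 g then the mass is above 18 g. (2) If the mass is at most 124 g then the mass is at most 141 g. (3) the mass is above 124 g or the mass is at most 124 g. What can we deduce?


Constructive dilemma: (P → Q) ∧ (R → S), P ∨ R ⊢ Q ∨ S
Premise 1: the mass is above 124 g → the mass is above 18 g
Premise 2: the mass is at most 124 g → the mass is at most 141 g
Premise 3: the mass is above 124 g ∨ the mass is at most 124 g
Case 1: Assuming the mass is above 124 g, then by Premise 1, the mass is above 18 g.
Case 2: Assuming the mass is at most 124 g, then by Premise 2, the mass is at most 141 g.
Since one of the mass is above 124 g or the mass is at most 124 g must hold, we get the mass is above 18 g or the mass is at most 141 g.

The mass is above 18 g or the mass is at most 141 g.


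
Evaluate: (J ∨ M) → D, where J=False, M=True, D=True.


J = False, M = True, D = True
Expression: (J ∨ M) → D
Step 1: J ∨ M = False OR True = True
Step 2: (True) → D = True → True (false only if antecedent True and consequent False) = True

True


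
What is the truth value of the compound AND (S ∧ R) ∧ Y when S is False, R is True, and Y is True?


S = False, R = True, Y = True
Step 1: S ∧ R = False AND True = False
Step 2: False ∧ Y = False AND True = False
AND is true only when ALL operands are true.

False


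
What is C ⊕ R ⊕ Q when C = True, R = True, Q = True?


C = True, R = True, Q = True
Step 1: C ⊕ R = True XOR True = False
Step 2: False ⊕ Q = False XOR True = True
XOR is true when an odd number of operands are true.

True


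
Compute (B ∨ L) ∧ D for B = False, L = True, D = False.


B = False, L = True, D = False
Step 1: B ∨ L = False OR True = True
Step 2: True ∧ D = True AND False = False
OR is true when at least one operand is true; AND requires both.

False


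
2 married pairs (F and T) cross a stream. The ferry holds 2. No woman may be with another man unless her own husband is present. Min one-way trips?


Label couples F and T.
1. WF+WT → (far: WF,WT; near: HF,HT)
2. WF ←   (far: WT; near: HF,HT,WF)
3. HF+HT → (far: HF,HT,WT; near: WF)
4. HF ←   (far: HT,WT; near: HF,WF)  — HF returns, since WF is alone on near bank
5. HF+WF → (far: all four; near: empty)
Every state respects the constraint.
Minimum trips = 5

5


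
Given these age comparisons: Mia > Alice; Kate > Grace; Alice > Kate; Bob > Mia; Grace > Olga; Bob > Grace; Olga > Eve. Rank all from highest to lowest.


Constraints: Mia > Alice; Kate > Grace; Alice > Kate; Bob > Mia; Grace > Olga; Bob > Grace; Olga > Eve
Method: at each step, the next-highest is the one remaining person who never appears on the smaller side of a constraint between remaining people.
  Step 1: remaining {Kate, Bob, Grace, Olga, Mia, Eve, Alice}; on the smaller side: {Kate, Grace, Olga, Mia, Eve, Alice} → Bob is next (Bob > Mia; Bob > Grace).
  Step 2: remaining {Kate, Grace, Olga, Mia, Eve, Alice}; on the smaller side: {Kate, Grace, Olga, Eve, Alice} → Mia is next (Mia > Alice).
  Step 3: remaining {Kate, Grace, Olga, Eve, Alice}; on the smaller side: {Kate, Grace, Olga, Eve} → Alice is next (Alice > Kate).
  Step 4: remaining {Kate, Grace, Olga, Eve}; on the smaller side: {Grace, Olga, Eve} → Kate is next (Kate > Grace).
  Step 5: remaining {Grace, Olga, Eve}; on the smaller side: {Olga, Eve} → Grace is next (Grace > Olga).
  Step 6: remaining {Olga, Eve}; on the smaller side: {Eve} → Olga is next (Olga > Eve).
  Step 7: only Eve remains → lowest.
Final ranking (highest to lowest):

Bob > Mia > Alice > Kate > Grace > Olga > Eve


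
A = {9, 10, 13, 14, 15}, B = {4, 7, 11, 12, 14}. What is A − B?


A = {9, 10, 13, 14, 15}
B = {4, 7, 11, 12, 14}
Operation: difference A − B
In A but not B: 9, 10, 13, 15

{9, 10, 13, 15}


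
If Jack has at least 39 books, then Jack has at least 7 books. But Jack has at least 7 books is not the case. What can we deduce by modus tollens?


Modus tollens: P → Q, ¬Q ⊢ ¬P
P: Jack has at least 39 books
Q: Jack has at least 7 books
We have P → Q and Q is false.
By modus tollens, P must be false.

It is not the case that Jack has at least 39 books


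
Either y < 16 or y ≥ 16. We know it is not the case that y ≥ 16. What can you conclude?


Disjunctive syllogism: P ∨ Q, ¬P ⊢ Q
Disjunction: y < 16 ∨ y ≥ 16
We know it is not the case that y ≥ 16.
By disjunctive syllogism, the other disjunct must be true.

y < 16


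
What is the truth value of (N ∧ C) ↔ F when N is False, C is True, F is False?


N = False, C = True, F = False
Step 1: N ∧ C = False AND True = False
Step 2: (False) ↔ F: true when both sides have same truth value.
Result: False ↔ False = True

True


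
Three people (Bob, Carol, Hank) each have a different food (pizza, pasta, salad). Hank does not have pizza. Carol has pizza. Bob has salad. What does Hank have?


From clues:
  Carol → pizza
  Bob → salad
By elimination, Hank gets the remaining.

pasta


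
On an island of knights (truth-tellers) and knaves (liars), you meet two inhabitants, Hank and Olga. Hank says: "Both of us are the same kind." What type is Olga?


Hank says: "Both of us are the same kind."
Case 1: Hank is a Knight (truth-teller)
  Statement is true → they ARE the same → Olga is also a Knight
Case 2: Hank is a Knave (liar)
  Statement is false → they are NOT the same → Olga is a Knight
In both cases, Olga is a Knight.

Knight


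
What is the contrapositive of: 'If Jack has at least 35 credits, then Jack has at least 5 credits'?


Original: If Jack has at least 35 credits, then Jack has at least 5 credits
Contrapositive: If ¬Q, then ¬P
Negate Q: not (Jack has at least 5 credits)
Negate P: not (Jack has at least 35 credits)

If not (Jack has at least 5 credits), then not (Jack has at least 35 credits).


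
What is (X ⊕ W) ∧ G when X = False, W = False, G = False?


X = False, W = False, G = False
Step 1: X ⊕ W = False XOR False = False
Step 2: False ∧ G = False AND False = False
XOR true when exactly one of X,W is true; then AND with G.

False


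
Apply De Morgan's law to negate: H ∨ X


De Morgan's law: ¬(P ∨ Q) ≡ ¬P ∧ ¬Q
¬(H ∨ X) = ¬H ∧ ¬X

¬H ∧ ¬X


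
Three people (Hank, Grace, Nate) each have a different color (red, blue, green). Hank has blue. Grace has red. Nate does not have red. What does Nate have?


From clues:
  Grace → red
  Hank → blue
By elimination, Nate gets the remaining.

green


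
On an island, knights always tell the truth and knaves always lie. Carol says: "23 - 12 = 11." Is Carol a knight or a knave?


Statement: "23 - 12 = 11."
Actual: 23 - 12 = 11
Claimed: 11
Statement is TRUE → Carol tells the truth → Knight

Knight


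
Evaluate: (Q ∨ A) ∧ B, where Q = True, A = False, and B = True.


Q = True, A = False, B = True
Step 1: Q ∨ A = True OR False = True
Step 2: True ∧ B = True AND True = True
OR is true when at least one operand is true; AND requires both.

True


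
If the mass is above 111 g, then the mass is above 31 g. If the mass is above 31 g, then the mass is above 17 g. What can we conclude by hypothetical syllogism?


Hypothetical syllogism: P → Q, Q → R ⊢ P → R
Premise 1: the mass is above 111 g → the mass is above 31 g
Premise 2: the mass is above 31 g → the mass is above 17 g
Chain the implications: the middle term (the mass is above 31 g) links the two.
Conclusion: If the mass is above 111 g, then the mass is above 17 g.

If the mass is above 111 g, then the mass is above 17 g.


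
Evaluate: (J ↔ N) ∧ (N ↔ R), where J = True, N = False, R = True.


J = True, N = False, R = True
Step 1: J ↔ N is true when J and N have the same value. Result: False
Step 2: N ↔ R is true when N and R have the same value. Result: False
Step 3: False ∧ False = False

False


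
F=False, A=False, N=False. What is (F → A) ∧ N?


F = False, A = False, N = False
Expression: (F → A) ∧ N
Step 1: F → A = False → False (false only if F=True, A=False) = True
Step 2: (True) ∧ N = True AND False = False

False


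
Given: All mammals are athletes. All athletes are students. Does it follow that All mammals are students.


Premise 1: All mammals are athletes.
Premise 2: All athletes are students.
Conclusion: All mammals are students.
Barbara syllogism (AAA-1): All A are B, All B are C → All A are C.
Middle term (athletes) distributed in premise 2.

Valid


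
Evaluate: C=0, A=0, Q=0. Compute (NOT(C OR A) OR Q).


C OR A = 0
NOT(0) = 1
1 OR 0 = 1

1


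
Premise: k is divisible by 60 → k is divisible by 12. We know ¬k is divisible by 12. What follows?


Modus tollens: P → Q, ¬Q ⊢ ¬P
P: k is divisible by 60
Q: k is divisible by 12
We have P → Q and Q is false.
By modus tollens, P must be false.

It is not the case that k is divisible by 60


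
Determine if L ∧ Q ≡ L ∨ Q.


Expression 1: L ∧ Q
Expression 2: L ∨ Q
Truth table (L Q | Expr1 Expr2):
  T T |   T     T
  T F |   F     T   ← differ
  F T |   F     T   ← differ
  F F |   F     F
Counterexample: L=T, Q=F gives Expr1 = F but Expr2 = T, so the expressions are NOT logically equivalent.

No


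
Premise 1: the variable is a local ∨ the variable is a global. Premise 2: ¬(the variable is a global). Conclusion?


Disjunctive syllogism: P ∨ Q, ¬P ⊢ Q
Disjunction: the variable is a local ∨ the variable is a global
We know it is not the case that the variable is a global.
By disjunctive syllogism, the other disjunct must be true.

The variable is a local


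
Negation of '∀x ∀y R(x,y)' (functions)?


Original: ∀x ∀y R(x,y)
Rule: ¬∀→∃, ¬∃→∀, negate predicate.
Negation: ∃x ∃y ¬R(x,y)

∃x ∃y ¬R(x,y)


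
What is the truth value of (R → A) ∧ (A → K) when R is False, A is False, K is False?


R = False, A = False, K = False
Step 1: R → A is false only when R=True and A=False. Result: True
Step 2: A → K is false only when A=True and K=False. Result: True
Step 3: True ∧ True = True

True


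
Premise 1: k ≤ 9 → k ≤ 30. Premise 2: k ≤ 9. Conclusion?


Modus ponens: P → Q, P ⊢ Q
P: k ≤ 9
Q: k ≤ 30
We have P → Q and P is true.
By modus ponens, Q must be true.

k ≤ 30


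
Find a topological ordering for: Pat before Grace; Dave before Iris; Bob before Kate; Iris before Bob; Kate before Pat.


Constraints: Pat before Grace; Dave before Iris; Bob before Kate; Iris before Bob; Kate before Pat
Method: repeatedly schedule the remaining task that has no remaining task required before it.
  Step 1: remaining {Pat, Bob, Grace, Dave, Kate, Iris}; every task except Dave still has a predecessor pending → schedule Dave.
  Step 2: remaining {Pat, Bob, Grace, Kate, Iris}; every task except Iris still has a predecessor pending → schedule Iris.
  Step 3: remaining {Pat, Bob, Grace, Kate}; every task except Bob still has a predecessor pending → schedule Bob.
  Step 4: remaining {Pat, Grace, Kate}; every task except Kate still has a predecessor pending → schedule Kate.
  Step 5: remaining {Pat, Grace}; every task except Pat still has a predecessor pending → schedule Pat.
  Step 6: only Grace remains → schedule Grace.
Resulting order:

Dave → Iris → Bob → Kate → Pat → Grace


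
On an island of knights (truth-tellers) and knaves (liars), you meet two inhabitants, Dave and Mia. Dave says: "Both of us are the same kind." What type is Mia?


Dave says: "Both of us are the same kind."
Case 1: Dave is a Knight (truth-teller)
  Statement is true → they ARE the same → Mia is also a Knight
Case 2: Dave is a Knave (liar)
  Statement is false → they are NOT the same → Mia is a Knight
In both cases, Mia is a Knight.

Knight


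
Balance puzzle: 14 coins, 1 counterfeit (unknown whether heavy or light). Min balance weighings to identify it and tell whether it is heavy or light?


Let n = 14. 28 possibilities (n coins × lighter/heavier); each weighing has 3 outcomes.
Bound for k weighings: say the first weighing puts j coins on each pan. If it tips, the 2j weighed coins remain suspects (each with a known direction) and k-1 weighings give 3^(k-1) outcomes; 3^(k-1) is odd, so 2j ≤ 3^(k-1) - 1. If it balances, the n - 2j unweighed coins remain with direction unknown: 2(n - 2j) ≤ 3^(k-1) - 1 by the same parity argument. Adding, n ≤ (3^(k-1) - 1) + (3^(k-1) - 1)/2 = (3^k - 3)/2, and the classical three-group strategy achieves this (3 coins in 2 weighings, 12 in 3, 39 in 4, 120 in 5).
So we need the smallest k with (3^k - 3)/2 ≥ 14.
k = 3: (3^3 - 3)/2 = 12 < 14 ✗
k = 4: (3^4 - 3)/2 = 39 ≥ 14 ✓

4


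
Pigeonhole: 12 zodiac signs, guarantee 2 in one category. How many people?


Pigeonhole: to guarantee k in one of n categories, need (k-1)×n + 1.
k = 2, n = 12
Minimum = (2-1) × 12 + 1 = 1 × 12 + 1

13


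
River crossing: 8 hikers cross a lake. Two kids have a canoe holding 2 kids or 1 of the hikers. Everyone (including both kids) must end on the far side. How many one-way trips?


Per crossing of one of the hikers: kids→, one←, one of the hikers→, one← = 4 trips
8 × 4 = 32, + 1 final kids→ = 33
Minimum trips = 33

33


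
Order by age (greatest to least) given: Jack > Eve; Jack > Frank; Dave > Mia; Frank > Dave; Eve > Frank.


Constraints: Jack > Eve; Jack > Frank; Dave > Mia; Frank > Dave; Eve > Frank
Method: at each step, the next-highest is the one remaining person who never appears on the smaller side of a constraint between remaining people.
  Step 1: remaining {Dave, Eve, Frank, Jack, Mia}; on the smaller side: {Dave, Eve, Frank, Mia} → Jack is next (Jack > Eve; Jack > Frank).
  Step 2: remaining {Dave, Eve, Frank, Mia}; on the smaller side: {Dave, Frank, Mia} → Eve is next (Eve > Frank).
  Step 3: remaining {Dave, Frank, Mia}; on the smaller side: {Dave, Mia} → Frank is next (Frank > Dave).
  Step 4: remaining {Dave, Mia}; on the smaller side: {Mia} → Dave is next (Dave > Mia).
  Step 5: only Mia remains → lowest.
Final ranking (highest to lowest):

Jack > Eve > Frank > Dave > Mia


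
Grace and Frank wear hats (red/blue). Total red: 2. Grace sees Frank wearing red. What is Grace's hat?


Total red = 2, Frank = red
Red accounted for: 1
Remaining for Grace: 1
Grace's hat is red.

red


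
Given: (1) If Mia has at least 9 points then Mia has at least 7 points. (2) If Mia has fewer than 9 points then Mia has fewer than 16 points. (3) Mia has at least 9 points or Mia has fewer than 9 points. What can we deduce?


Constructive dilemma: (P → Q) ∧ (R → S), P ∨ R ⊢ Q ∨ S
Premise 1: Mia has at least 9 points → Mia has at least 7 points
Premise 2: Mia has fewer than 9 points → Mia has fewer than 16 points
Premise 3: Mia has at least 9 points ∨ Mia has fewer than 9 points
Case 1: Assuming Mia has at least 9 points, then by Premise 1, Mia has at least 7 points.
Case 2: Assuming Mia has fewer than 9 points, then by Premise 2, Mia has fewer than 16 points.
Since one of Mia has at least 9 points or Mia has fewer than 9 points must hold, we get Mia has at least 7 points or Mia has fewer than 16 points.

Mia has at least 7 points or Mia has fewer than 16 points.


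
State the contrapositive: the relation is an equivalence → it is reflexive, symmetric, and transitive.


Original: If the relation is an equivalence, then it is reflexive, symmetric, and transitive
Contrapositive: If ¬Q, then ¬P
Negate Q: not (it is reflexive, symmetric, and transitive)
Negate P: not (the relation is an equivalence)

If not (it is reflexive, symmetric, and transitive), then not (the relation is an equivalence).


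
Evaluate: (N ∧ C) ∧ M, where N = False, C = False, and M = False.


N = False, C = False, M = False
Step 1: N ∧ C = False AND False = False
Step 2: False ∧ M = False AND False = False
AND is true only when ALL operands are true.

False


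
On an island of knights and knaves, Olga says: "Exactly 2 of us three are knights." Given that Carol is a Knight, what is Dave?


Olga claims exactly 2 knights among Olga, Carol, Dave.
Given: Carol is a Knight.

Case 1: Olga is a Knight (tells truth)
  Then exactly 2 of the three are knights.
  Counting Olga, Carol: 2 knight(s) so far. Need 0 more → Dave = Knave.
Case 2: Olga is a Knave (lies)
  Then the count is NOT 2.
  If Dave = Knight, count = 2 = 2 → claim would be true, contradicts lie.
  If Dave = Knave, count = 1 ≠ 2 → lie confirmed ✓

Dave is a Knave.

Knave


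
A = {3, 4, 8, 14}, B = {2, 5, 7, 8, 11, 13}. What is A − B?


A = {3, 4, 8, 14}
B = {2, 5, 7, 8, 11, 13}
Operation: difference A − B
In A but not B: 3, 4, 14

{3, 4, 14}


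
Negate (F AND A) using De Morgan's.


De Morgan's law: ¬(P ∧ Q) ≡ ¬P ∨ ¬Q
¬(F ∧ A) = ¬F ∨ ¬A

¬F ∨ ¬A


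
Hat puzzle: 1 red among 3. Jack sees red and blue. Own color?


Total red = 1, seen red = 1
Own red = 1 - 1 = 0
Jack's hat is blue.

blue


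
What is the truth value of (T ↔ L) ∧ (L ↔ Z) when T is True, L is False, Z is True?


T = True, L = False, Z = True
Step 1: T ↔ L is true when T and L have the same value. Result: False
Step 2: L ↔ Z is true when L and Z have the same value. Result: False
Step 3: False ∧ False = False

False


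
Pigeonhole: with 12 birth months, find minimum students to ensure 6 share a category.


Pigeonhole: to guarantee k in one of n categories, need (k-1)×n + 1.
k = 6, n = 12
Minimum = (6-1) × 12 + 1 = 5 × 12 + 1

61


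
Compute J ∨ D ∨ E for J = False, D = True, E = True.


J = False, D = True, E = True
Step 1: J ∨ D = False OR True = True
Step 2: True ∨ E = True OR True = True
OR is true when at least one operand is true.

True


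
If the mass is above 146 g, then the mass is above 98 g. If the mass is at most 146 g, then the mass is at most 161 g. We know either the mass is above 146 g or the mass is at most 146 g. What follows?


Constructive dilemma: (P → Q) ∧ (R → S), P ∨ R ⊢ Q ∨ S
Premise 1: the mass is above 146 g → the mass is above 98 g
Premise 2: the mass is at most 146 g → the mass is at most 161 g
Premise 3: the mass is above 146 g ∨ the mass is at most 146 g
Case 1: Assuming the mass is above 146 g, then by Premise 1, the mass is above 98 g.
Case 2: Assuming the mass is at most 146 g, then by Premise 2, the mass is at most 161 g.
Since one of the mass is above 146 g or the mass is at most 146 g must hold, we get the mass is above 98 g or the mass is at most 161 g.

The mass is above 98 g or the mass is at most 161 g.


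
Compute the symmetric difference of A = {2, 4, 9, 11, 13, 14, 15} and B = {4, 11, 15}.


A = {2, 4, 9, 11, 13, 14, 15}
B = {4, 11, 15}
Operation: symmetric difference
In A only: [2, 9, 13, 14], in B only: []

{2, 9, 13, 14}


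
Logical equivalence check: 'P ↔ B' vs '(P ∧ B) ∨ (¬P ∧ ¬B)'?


Expression 1: P ↔ B
Expression 2: (P ∧ B) ∨ (¬P ∧ ¬B)
Truth table (P B | Expr1 Expr2):
  T T |   T     T
  T F |   F     F
  F T |   F     F
  F F |   T     T
All 4 rows agree, so the expressions are logically equivalent.

Yes


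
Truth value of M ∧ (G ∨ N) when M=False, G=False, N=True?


M = False, G = False, N = True
Expression: M ∧ (G ∨ N)
Step 1: G ∨ N = False OR True = True
Step 2: M ∧ (True) = False AND True = False

False


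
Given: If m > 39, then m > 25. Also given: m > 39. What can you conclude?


Modus ponens: P → Q, P ⊢ Q
P: m > 39
Q: m > 25
We have P → Q and P is true.
By modus ponens, Q must be true.

m > 25


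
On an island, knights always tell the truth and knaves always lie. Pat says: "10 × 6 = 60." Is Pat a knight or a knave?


Statement: "10 × 6 = 60."
Actual: 10 × 6 = 60
Claimed: 60
Statement is TRUE → Pat tells the truth → Knight

Knight


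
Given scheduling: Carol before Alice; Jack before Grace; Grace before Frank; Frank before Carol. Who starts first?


Constraints: Carol before Alice; Jack before Grace; Grace before Frank; Frank before Carol
The first task can have nothing scheduled before it, so it must never appear on the right of a 'before'.
Tasks appearing after some 'before': Alice, Grace, Frank, Carol.
The only task not in that list is Jack → it is first.

Jack


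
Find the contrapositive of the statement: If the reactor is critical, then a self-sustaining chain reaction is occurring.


Original: If the reactor is critical, then a self-sustaining chain reaction is occurring
Contrapositive: If ¬Q, then ¬P
Negate Q: not (a self-sustaining chain reaction is occurring)
Negate P: not (the reactor is critical)

If not (a self-sustaining chain reaction is occurring), then not (the reactor is critical).


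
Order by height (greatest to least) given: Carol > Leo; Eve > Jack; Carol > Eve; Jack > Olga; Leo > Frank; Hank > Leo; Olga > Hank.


Constraints: Carol > Leo; Eve > Jack; Carol > Eve; Jack > Olga; Leo > Frank; Hank > Leo; Olga > Hank
Method: at each step, the next-highest is the one remaining person who never appears on the smaller side of a constraint between remaining people.
  Step 1: remaining {Jack, Eve, Leo, Frank, Olga, Carol, Hank}; on the smaller side: {Jack, Eve, Leo, Frank, Olga, Hank} → Carol is next (Carol > Leo; Carol > Eve).
  Step 2: remaining {Jack, Eve, Leo, Frank, Olga, Hank}; on the smaller side: {Jack, Leo, Frank, Olga, Hank} → Eve is next (Eve > Jack).
  Step 3: remaining {Jack, Leo, Frank, Olga, Hank}; on the smaller side: {Leo, Frank, Olga, Hank} → Jack is next (Jack > Olga).
  Step 4: remaining {Leo, Frank, Olga, Hank}; on the smaller side: {Leo, Frank, Hank} → Olga is next (Olga > Hank).
  Step 5: remaining {Leo, Frank, Hank}; on the smaller side: {Leo, Frank} → Hank is next (Hank > Leo).
  Step 6: remaining {Leo, Frank}; on the smaller side: {Frank} → Leo is next (Leo > Frank).
  Step 7: only Frank remains → lowest.
Final ranking (highest to lowest):

Carol > Eve > Jack > Olga > Hank > Leo > Frank


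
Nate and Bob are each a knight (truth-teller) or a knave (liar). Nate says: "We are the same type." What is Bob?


Nate says: "We are the same type."
Case 1: Nate is a Knight (truth-teller)
  Statement is true → they ARE the same → Bob is also a Knight
Case 2: Nate is a Knave (liar)
  Statement is false → they are NOT the same → Bob is a Knight
In both cases, Bob is a Knight.

Knight


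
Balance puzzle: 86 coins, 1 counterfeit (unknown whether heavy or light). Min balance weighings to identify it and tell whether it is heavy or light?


Let n = 86. 172 possibilities (n coins × lighter/heavier); each weighing has 3 outcomes.
Bound for k weighings: say the first weighing puts j coins on each pan. If it tips, the 2j weighed coins remain suspects (each with a known direction) and k-1 weighings give 3^(k-1) outcomes; 3^(k-1) is odd, so 2j ≤ 3^(k-1) - 1. If it balances, the n - 2j unweighed coins remain with direction unknown: 2(n - 2j) ≤ 3^(k-1) - 1 by the same parity argument. Adding, n ≤ (3^(k-1) - 1) + (3^(k-1) - 1)/2 = (3^k - 3)/2, and the classical three-group strategy achieves this (3 coins in 2 weighings, 12 in 3, 39 in 4, 120 in 5).
So we need the smallest k with (3^k - 3)/2 ≥ 86.
k = 4: (3^4 - 3)/2 = 39 < 86 ✗
k = 5: (3^5 - 3)/2 = 120 ≥ 86 ✓

5


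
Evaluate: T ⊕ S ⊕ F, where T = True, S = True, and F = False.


T = True, S = True, F = False
Step 1: T ⊕ S = True XOR True = False
Step 2: False ⊕ F = False XOR False = False
XOR is true when an odd number of operands are true.

False


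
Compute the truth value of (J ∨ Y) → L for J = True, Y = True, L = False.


J = True, Y = True, L = False
Step 1: J ∨ Y = True OR True = True
Step 2: (True) → L: false only when antecedent=True and L=False.
Result: False

False


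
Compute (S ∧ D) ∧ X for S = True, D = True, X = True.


S = True, D = True, X = True
Step 1: S ∧ D = True AND True = True
Step 2: True ∧ X = True AND True = True
AND is true only when ALL operands are true.

True


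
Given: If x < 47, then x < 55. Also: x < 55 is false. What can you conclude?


Modus tollens: P → Q, ¬Q ⊢ ¬P
P: x < 47
Q: x < 55
We have P → Q and Q is false.
By modus tollens, P must be false.

It is not the case that x < 47


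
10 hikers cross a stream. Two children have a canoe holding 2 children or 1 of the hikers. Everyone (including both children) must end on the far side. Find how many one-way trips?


Per crossing of one of the hikers: children→, one←, one of the hikers→, one← = 4 trips
10 × 4 = 40, + 1 final children→ = 41
Minimum trips = 41

41


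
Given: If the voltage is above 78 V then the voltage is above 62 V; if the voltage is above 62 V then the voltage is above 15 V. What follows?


Hypothetical syllogism: P → Q, Q → R ⊢ P → R
Premise 1: the voltage is above 78 V → the voltage is above 62 V
Premise 2: the voltage is above 62 V → the voltage is above 15 V
Chain the implications: the middle term (the voltage is above 62 V) links the two.
Conclusion: If the voltage is above 78 V, then the voltage is above 15 V.

If the voltage is above 78 V, then the voltage is above 15 V.


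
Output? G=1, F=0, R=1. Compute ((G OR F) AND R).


G OR F = 1|0 = 1
1 AND 1 = 1

1


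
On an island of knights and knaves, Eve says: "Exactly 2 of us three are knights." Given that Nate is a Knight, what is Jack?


Eve claims exactly 2 knights among Eve, Nate, Jack.
Given: Nate is a Knight.

Case 1: Eve is a Knight (tells truth)
  Then exactly 2 of the three are knights.
  Counting Eve, Nate: 2 knight(s) so far. Need 0 more → Jack = Knave.
Case 2: Eve is a Knave (lies)
  Then the count is NOT 2.
  If Jack = Knight, count = 2 = 2 → claim would be true, contradicts lie.
  If Jack = Knave, count = 1 ≠ 2 → lie confirmed ✓

Jack is a Knave.

Knave


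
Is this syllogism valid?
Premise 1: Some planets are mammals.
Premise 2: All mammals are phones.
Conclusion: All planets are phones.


Premise 1: Some planets are mammals.
Premise 2: All mammals are phones.
Conclusion: All planets are phones.
Fallacy: illicit minor. The minor term (planets) is distributed in the conclusion ('All planets ...') but undistributed in its premise ('Some planets are mammals' doesn't cover all planets).
Only 'Some planets are phones' follows, not 'All'.

Invalid


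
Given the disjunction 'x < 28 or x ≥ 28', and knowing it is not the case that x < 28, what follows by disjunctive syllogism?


Disjunctive syllogism: P ∨ Q, ¬P ⊢ Q
Disjunction: x < 28 ∨ x ≥ 28
We know it is not the case that x < 28.
By disjunctive syllogism, the other disjunct must be true.

x ≥ 28


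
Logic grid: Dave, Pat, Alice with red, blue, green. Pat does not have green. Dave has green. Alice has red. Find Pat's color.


From clues:
  Alice → red
  Dave → green
By elimination, Pat gets the remaining.

blue


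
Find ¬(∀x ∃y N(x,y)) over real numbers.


Original: ∀x ∃y N(x,y)
Rule: ¬∀→∃, ¬∃→∀, negate predicate.
Negation: ∃x ∀y ¬N(x,y)

∃x ∀y ¬N(x,y)


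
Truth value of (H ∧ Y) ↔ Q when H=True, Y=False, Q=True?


H = True, Y = False, Q = True
Expression: (H ∧ Y) ↔ Q
Step 1: H ∧ Y = True AND False = False
Step 2: (False) ↔ Q = (False iff True) = False

False


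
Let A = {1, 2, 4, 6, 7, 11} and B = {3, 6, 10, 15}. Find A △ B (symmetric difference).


A = {1, 2, 4, 6, 7, 11}
B = {3, 6, 10, 15}
Operation: symmetric difference
In A only: [1, 2, 4, 7, 11], in B only: [3, 10, 15]

{1, 2, 3, 4, 7, 10, 11, 15}


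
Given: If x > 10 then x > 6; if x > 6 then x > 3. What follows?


Hypothetical syllogism: P → Q, Q → R ⊢ P → R
Premise 1: x > 10 → x > 6
Premise 2: x > 6 → x > 3
Chain the implications: the middle term (x > 6) links the two.
Conclusion: If x > 10, then x > 3.

If x > 10, then x > 3.


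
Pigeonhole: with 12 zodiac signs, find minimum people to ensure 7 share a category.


Pigeonhole: to guarantee k in one of n categories, need (k-1)×n + 1.
k = 7, n = 12
Minimum = (7-1) × 12 + 1 = 6 × 12 + 1

73


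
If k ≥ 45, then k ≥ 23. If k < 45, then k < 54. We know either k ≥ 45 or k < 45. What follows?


Constructive dilemma: (P → Q) ∧ (R → S), P ∨ R ⊢ Q ∨ S
Premise 1: k ≥ 45 → k ≥ 23
Premise 2: k < 45 → k < 54
Premise 3: k ≥ 45 ∨ k < 45
Case 1: Assuming k ≥ 45, then by Premise 1, k ≥ 23.
Case 2: Assuming k < 45, then by Premise 2, k < 54.
Since one of k ≥ 45 or k < 45 must hold, we get k ≥ 23 or k < 54.

k ≥ 23 or k < 54.


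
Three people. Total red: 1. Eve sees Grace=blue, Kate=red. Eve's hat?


Total red = 1, seen red = 1
Own red = 1 - 1 = 0
Eve's hat is blue.

blue


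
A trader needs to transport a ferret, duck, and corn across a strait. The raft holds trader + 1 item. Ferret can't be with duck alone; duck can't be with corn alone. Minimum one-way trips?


1. trader+duck → 2. trader ← 3. trader+ferret → 4. trader+duck ← 5. trader+corn → 6. trader ← 7. trader+duck →
Minimum trips = 7

7


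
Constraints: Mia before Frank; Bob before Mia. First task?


Constraints: Mia before Frank; Bob before Mia
The first task can have nothing scheduled before it, so it must never appear on the right of a 'before'.
Tasks appearing after some 'before': Frank, Mia.
The only task not in that list is Bob → it is first.

Bob


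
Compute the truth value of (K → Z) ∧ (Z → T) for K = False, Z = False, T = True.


K = False, Z = False, T = True
Step 1: K → Z is false only when K=True and Z=False. Result: True
Step 2: Z → T is false only when Z=True and T=False. Result: True
Step 3: True ∧ True = True

True


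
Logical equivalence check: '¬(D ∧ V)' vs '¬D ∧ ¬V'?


Expression 1: ¬(D ∧ V)
Expression 2: ¬D ∧ ¬V
Truth table (D V | Expr1 Expr2):
  T T |   F     F
  T F |   T     F   ← differ
  F T |   T     F   ← differ
  F F |   T     T
Counterexample: D=T, V=F gives Expr1 = T but Expr2 = F, so the expressions are NOT logically equivalent.

No


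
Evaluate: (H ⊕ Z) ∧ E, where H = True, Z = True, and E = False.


H = True, Z = True, E = False
Step 1: H ⊕ Z = True XOR True = False
Step 2: False ∧ E = False AND False = False
XOR true when exactly one of H,Z is true; then AND with E.

False


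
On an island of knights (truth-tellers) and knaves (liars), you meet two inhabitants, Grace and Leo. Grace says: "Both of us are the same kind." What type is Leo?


Grace says: "Both of us are the same kind."
Case 1: Grace is a Knight (truth-teller)
  Statement is true → they ARE the same → Leo is also a Knight
Case 2: Grace is a Knave (liar)
  Statement is false → they are NOT the same → Leo is a Knight
In both cases, Leo is a Knight.

Knight


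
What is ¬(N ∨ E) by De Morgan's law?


De Morgan's law: ¬(P ∨ Q) ≡ ¬P ∧ ¬Q
¬(N ∨ E) = ¬N ∧ ¬E

¬N ∧ ¬E


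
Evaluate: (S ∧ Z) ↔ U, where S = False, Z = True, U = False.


S = False, Z = True, U = False
Step 1: S ∧ Z = False AND True = False
Step 2: (False) ↔ U: true when both sides have same truth value.
Result: False ↔ False = True

True


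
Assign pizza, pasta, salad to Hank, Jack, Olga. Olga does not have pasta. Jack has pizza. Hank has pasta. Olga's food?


From clues:
  Hank → pasta
  Jack → pizza
By elimination, Olga gets the remaining.

salad


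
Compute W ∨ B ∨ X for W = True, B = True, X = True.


W = True, B = True, X = True
Step 1: W ∨ B = True OR True = True
Step 2: True ∨ X = True OR True = True
OR is true when at least one operand is true.

True


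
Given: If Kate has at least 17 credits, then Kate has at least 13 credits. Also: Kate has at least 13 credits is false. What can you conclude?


Modus tollens: P → Q, ¬Q ⊢ ¬P
P: Kate has at least 17 credits
Q: Kate has at least 13 credits
We have P → Q and Q is false.
By modus tollens, P must be false.

It is not the case that Kate has at least 17 credits


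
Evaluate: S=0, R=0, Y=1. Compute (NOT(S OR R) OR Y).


S OR R = 0
NOT(0) = 1
1 OR 1 = 1

1


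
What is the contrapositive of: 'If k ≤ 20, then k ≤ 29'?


Original: If k ≤ 20, then k ≤ 29
Contrapositive: If ¬Q, then ¬P
Negate Q: not (k ≤ 29)
Negate P: not (k ≤ 20)

If not (k ≤ 29), then not (k ≤ 20).


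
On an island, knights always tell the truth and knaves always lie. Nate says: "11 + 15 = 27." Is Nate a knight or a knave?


Statement: "11 + 15 = 27."
Actual: 11 + 15 = 26
Claimed: 27
Statement is FALSE → Nate lies → Knave

Knave


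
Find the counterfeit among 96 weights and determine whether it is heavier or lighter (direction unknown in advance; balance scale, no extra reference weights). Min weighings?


Let n = 96. 192 possibilities (n weights × lighter/heavier); each weighing has 3 outcomes.
Bound for k weighings: say the first weighing puts j weights on each pan. If it tips, the 2j weighed weights remain suspects (each with a known direction) and k-1 weighings give 3^(k-1) outcomes; 3^(k-1) is odd, so 2j ≤ 3^(k-1) - 1. If it balances, the n - 2j unweighed weights remain with direction unknown: 2(n - 2j) ≤ 3^(k-1) - 1 by the same parity argument. Adding, n ≤ (3^(k-1) - 1) + (3^(k-1) - 1)/2 = (3^k - 3)/2, and the classical three-group strategy achieves this (3 weights in 2 weighings, 12 in 3, 39 in 4, 120 in 5).
So we need the smallest k with (3^k - 3)/2 ≥ 96.
k = 4: (3^4 - 3)/2 = 39 < 96 ✗
k = 5: (3^5 - 3)/2 = 120 ≥ 96 ✓

5


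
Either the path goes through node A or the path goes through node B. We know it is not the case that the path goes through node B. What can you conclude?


Disjunctive syllogism: P ∨ Q, ¬P ⊢ Q
Disjunction: the path goes through node A ∨ the path goes through node B
We know it is not the case that the path goes through node B.
By disjunctive syllogism, the other disjunct must be true.

The path goes through node A


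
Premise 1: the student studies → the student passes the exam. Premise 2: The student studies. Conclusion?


Modus ponens: P → Q, P ⊢ Q
P: the student studies
Q: the student passes the exam
We have P → Q and P is true.
By modus ponens, Q must be true.

The student passes the exam
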